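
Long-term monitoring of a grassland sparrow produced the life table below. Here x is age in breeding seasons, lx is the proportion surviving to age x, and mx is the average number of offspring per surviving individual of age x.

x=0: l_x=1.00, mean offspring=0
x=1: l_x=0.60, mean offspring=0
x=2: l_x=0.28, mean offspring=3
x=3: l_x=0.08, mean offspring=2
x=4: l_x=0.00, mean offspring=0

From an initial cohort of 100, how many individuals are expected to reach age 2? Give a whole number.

28

Expected survivors = N0 · l_2 = 100 × 0.28 = 28 → 28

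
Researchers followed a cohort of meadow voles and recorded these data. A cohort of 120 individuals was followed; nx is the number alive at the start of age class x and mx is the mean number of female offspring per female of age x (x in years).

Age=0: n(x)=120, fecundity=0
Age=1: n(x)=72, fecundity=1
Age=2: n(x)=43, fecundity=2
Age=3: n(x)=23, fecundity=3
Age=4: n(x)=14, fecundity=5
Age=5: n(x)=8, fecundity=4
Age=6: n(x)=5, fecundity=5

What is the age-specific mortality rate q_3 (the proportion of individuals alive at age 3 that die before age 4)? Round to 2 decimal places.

lx = nx/n0 = nx/120: 1, 0.6, 0.35833…, 0.19167…, 0.11667…, 0.06667…, 0.04167…
q_3 = (l_3 − l_4) / l_3 = (0.191667… − 0.116667…) / 0.191667…
     = 0.075… / 0.191667… = 0.391304… → 0.39

0.39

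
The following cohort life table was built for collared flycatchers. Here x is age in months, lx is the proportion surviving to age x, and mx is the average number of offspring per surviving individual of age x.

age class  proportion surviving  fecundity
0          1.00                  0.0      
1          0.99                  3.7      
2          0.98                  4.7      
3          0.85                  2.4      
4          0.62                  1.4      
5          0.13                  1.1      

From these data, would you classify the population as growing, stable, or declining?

growing

R0 = Σ lx·mx = 0 + 3.663 + 4.606 + 2.04 + 0.868 + 0.143 = 11.32
R0 > 1, so the population is growing.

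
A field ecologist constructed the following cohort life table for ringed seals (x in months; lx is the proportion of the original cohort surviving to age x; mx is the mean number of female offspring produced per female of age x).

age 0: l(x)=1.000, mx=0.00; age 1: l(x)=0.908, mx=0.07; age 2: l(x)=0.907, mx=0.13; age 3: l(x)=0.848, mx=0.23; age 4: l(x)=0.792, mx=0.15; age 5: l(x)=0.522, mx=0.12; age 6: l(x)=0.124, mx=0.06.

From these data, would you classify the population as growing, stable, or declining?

R0 = Σ lx·mx = 0 + 0.06356 + 0.11791 + 0.19504 + 0.1188 + 0.06264 + 0.00744 = 0.56539
R0 < 1, so the population is declining.

declining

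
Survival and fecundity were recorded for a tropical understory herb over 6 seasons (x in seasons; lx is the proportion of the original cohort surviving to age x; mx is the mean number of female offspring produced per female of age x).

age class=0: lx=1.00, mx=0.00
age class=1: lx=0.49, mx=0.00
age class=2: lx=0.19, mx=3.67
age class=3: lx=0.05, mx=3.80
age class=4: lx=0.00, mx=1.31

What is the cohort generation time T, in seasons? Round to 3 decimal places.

lx·mx: 0, 0, 0.6973, 0.19, 0 → R0 = 0.8873
x·lx·mx: 0, 0, 1.3946, 0.57, 0 → Σ = 1.9646
T = 1.9646 / 0.8873 = 2.214133… → 2.214

2.214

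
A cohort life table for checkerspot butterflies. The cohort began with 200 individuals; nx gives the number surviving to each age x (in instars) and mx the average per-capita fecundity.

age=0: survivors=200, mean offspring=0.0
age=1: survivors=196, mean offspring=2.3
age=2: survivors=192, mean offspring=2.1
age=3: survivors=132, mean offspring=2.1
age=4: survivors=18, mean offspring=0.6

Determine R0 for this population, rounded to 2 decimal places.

lx = nx/n0 = nx/200: 1, 0.98, 0.96, 0.66, 0.09
lx·mx by age: 0, 2.254, 2.016, 1.386, 0.054
R0 = Σ lx·mx = 5.71 → 5.71

5.71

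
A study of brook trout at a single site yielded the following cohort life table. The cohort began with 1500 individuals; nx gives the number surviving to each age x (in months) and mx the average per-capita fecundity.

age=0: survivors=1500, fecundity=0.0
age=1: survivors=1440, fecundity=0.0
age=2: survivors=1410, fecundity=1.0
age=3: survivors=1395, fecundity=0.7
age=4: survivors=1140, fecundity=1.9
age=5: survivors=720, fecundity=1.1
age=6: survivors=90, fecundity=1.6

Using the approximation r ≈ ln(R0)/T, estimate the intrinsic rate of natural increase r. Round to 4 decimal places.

lx = nx/n0 = nx/1500: 1, 0.96, 0.94, 0.93, 0.76, 0.48, 0.06
R0 = Σ lx·mx = 0 + 0 + 0.94 + 0.651 + 1.444 + 0.528 + 0.096 = 3.659
Σ x·lx·mx = 12.825; T = 12.825/3.659 = 3.50506…
r ≈ ln(R0)/T = ln(3.659)/3.50506… = 0.370091… → 0.3701

0.3701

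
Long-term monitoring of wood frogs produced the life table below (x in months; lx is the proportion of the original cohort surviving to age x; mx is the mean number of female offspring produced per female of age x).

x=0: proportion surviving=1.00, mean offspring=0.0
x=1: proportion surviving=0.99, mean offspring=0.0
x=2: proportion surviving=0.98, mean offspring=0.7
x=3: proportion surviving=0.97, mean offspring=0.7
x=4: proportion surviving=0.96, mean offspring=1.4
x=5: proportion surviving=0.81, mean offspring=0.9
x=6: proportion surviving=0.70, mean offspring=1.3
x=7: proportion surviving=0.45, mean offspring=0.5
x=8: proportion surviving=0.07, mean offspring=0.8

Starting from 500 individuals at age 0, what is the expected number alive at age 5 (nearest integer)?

405

Expected survivors = N0 · l_5 = 500 × 0.81 = 405 → 405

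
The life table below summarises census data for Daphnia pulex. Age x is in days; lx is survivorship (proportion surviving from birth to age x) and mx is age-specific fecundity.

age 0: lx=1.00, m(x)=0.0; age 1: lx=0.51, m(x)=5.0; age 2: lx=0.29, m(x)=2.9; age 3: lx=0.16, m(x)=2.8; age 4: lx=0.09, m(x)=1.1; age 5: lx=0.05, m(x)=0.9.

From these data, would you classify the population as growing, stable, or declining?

growing

R0 = Σ lx·mx = 0 + 2.55 + 0.841 + 0.448 + 0.099 + 0.045 = 3.983
R0 > 1, so the population is growing.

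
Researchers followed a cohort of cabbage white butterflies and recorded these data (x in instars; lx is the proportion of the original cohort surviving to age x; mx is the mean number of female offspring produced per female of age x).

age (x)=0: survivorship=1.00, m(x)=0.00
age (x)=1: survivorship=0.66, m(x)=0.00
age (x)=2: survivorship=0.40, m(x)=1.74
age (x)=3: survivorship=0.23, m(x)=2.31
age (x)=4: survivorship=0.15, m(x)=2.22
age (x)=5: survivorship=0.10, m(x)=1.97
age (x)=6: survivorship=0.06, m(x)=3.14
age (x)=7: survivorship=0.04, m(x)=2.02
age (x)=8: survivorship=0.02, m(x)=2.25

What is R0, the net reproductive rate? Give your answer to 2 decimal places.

lx·mx by age: 0, 0, 0.696, 0.5313, 0.333, 0.197, 0.1884, 0.0808, 0.045
R0 = Σ lx·mx = 2.0715 → 2.07

2.07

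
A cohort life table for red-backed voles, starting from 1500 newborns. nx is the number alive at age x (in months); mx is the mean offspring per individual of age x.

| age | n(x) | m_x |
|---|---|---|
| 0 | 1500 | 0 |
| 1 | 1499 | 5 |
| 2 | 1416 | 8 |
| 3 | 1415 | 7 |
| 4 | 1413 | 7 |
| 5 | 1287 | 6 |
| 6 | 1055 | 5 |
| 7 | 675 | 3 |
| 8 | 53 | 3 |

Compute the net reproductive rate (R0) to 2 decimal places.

lx = nx/n0 = nx/1500: 1, 0.99933…, 0.944, 0.94333…, 0.942, 0.858, 0.70333…, 0.45, 0.03533…
lx·mx by age: 0, 4.996667…, 7.552, 6.603333…, 6.594, 5.148, 3.516667…, 1.35, 0.106…
R0 = Σ lx·mx = 35.866667… → 35.87

35.87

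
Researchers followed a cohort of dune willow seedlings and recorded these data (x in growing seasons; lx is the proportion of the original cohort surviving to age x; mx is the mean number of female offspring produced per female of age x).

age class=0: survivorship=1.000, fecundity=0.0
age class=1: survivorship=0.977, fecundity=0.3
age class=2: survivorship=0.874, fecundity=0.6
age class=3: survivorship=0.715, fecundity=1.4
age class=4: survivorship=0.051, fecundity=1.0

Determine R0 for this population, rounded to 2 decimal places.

lx·mx by age: 0, 0.2931, 0.5244, 1.001, 0.051
R0 = Σ lx·mx = 1.8695 → 1.87

1.87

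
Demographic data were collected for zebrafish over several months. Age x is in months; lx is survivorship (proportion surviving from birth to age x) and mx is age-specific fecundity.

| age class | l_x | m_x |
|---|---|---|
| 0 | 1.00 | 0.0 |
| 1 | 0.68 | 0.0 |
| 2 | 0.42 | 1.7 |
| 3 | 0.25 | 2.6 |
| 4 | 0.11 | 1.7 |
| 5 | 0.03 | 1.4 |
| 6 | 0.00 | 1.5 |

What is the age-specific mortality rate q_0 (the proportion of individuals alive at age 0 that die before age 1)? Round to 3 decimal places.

q_0 = (l_0 − l_1) / l_0 = (1 − 0.68) / 1
     = 0.32 / 1 = 0.32 → 0.320

0.320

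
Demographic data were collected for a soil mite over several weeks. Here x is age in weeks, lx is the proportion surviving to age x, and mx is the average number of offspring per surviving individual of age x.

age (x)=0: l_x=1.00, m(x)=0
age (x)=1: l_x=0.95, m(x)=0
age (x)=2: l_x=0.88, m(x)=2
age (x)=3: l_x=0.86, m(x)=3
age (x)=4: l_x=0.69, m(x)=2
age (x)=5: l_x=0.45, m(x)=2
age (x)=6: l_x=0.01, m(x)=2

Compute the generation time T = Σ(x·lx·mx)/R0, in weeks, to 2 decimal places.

lx·mx: 0, 0, 1.76, 2.58, 1.38, 0.9, 0.02 → R0 = 6.64
x·lx·mx: 0, 0, 3.52, 7.74, 5.52, 4.5, 0.12 → Σ = 21.4
T = 21.4 / 6.64 = 3.222892… → 3.22

3.22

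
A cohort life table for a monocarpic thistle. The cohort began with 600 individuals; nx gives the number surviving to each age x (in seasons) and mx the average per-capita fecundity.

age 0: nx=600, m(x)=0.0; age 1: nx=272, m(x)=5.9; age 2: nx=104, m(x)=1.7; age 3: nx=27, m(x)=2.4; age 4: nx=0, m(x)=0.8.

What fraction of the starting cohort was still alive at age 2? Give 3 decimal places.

0.173

l_2 = n_2/n_0 = 104/600 = 0.173333… → 0.173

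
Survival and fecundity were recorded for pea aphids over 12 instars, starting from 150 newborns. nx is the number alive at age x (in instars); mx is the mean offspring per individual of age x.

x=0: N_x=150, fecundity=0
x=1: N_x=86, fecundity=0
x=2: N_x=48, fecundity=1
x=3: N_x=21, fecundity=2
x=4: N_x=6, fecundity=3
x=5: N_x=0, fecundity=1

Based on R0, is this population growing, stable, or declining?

lx = nx/n0 = nx/150: 1, 0.57333…, 0.32, 0.14, 0.04, 0
R0 = Σ lx·mx = 0 + 0 + 0.32 + 0.28 + 0.12 + 0 = 0.72…
R0 < 1, so the population is declining.

declining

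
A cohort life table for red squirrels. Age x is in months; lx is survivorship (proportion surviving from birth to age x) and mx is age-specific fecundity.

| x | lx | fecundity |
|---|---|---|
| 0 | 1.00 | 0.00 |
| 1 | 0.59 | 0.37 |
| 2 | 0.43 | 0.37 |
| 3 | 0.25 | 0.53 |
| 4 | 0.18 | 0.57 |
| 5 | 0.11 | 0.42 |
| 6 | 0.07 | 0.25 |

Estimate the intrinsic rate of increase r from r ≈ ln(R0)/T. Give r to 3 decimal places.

-0.157

R0 = Σ lx·mx = 0 + 0.2183 + 0.1591 + 0.1325 + 0.1026 + 0.0462 + 0.0175 = 0.6762
Σ x·lx·mx = 1.6804; T = 1.6804/0.6762 = 2.48506…
r ≈ ln(R0)/T = ln(0.6762)/2.48506… = -0.15745… → -0.157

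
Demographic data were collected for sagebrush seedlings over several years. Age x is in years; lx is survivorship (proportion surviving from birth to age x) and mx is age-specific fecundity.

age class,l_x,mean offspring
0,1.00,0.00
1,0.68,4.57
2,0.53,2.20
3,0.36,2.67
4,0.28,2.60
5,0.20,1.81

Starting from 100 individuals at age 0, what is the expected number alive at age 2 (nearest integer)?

Expected survivors = N0 · l_2 = 100 × 0.53 = 53 → 53

53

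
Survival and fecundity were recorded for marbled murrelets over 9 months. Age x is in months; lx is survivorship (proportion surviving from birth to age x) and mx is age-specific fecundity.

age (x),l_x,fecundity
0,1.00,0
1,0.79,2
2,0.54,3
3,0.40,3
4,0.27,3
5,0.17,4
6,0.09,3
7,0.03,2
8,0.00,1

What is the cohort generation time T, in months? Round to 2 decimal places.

lx·mx: 0, 1.58, 1.62, 1.2, 0.81, 0.68, 0.27, 0.06, 0 → R0 = 6.22
x·lx·mx: 0, 1.58, 3.24, 3.6, 3.24, 3.4, 1.62, 0.42, 0 → Σ = 17.1
T = 17.1 / 6.22 = 2.749196… → 2.75

2.75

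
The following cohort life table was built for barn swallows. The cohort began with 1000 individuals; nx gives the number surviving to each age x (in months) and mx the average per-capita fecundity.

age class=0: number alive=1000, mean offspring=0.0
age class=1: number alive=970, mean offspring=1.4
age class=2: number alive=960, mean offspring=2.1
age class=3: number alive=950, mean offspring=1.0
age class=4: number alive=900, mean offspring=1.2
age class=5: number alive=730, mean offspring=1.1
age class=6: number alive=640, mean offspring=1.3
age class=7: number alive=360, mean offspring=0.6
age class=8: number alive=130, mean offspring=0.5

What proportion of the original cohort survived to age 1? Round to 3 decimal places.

l_1 = n_1/n_0 = 970/1000 = 0.97 → 0.970

0.970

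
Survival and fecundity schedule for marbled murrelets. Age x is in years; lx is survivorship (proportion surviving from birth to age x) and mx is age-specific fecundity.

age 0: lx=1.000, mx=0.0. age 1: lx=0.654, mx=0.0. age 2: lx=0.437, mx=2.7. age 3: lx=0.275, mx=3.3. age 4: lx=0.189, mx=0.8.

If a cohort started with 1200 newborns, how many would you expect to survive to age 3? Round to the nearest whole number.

Expected survivors = N0 · l_3 = 1200 × 0.275 = 330 → 330

330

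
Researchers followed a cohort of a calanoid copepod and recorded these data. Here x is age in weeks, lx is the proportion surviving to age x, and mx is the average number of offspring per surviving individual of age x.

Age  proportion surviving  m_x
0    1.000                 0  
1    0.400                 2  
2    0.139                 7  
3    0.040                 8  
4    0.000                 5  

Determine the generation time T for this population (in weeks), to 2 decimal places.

1.77

lx·mx: 0, 0.8, 0.973, 0.32, 0 → R0 = 2.093
x·lx·mx: 0, 0.8, 1.946, 0.96, 0 → Σ = 3.706
T = 3.706 / 2.093 = 1.770664… → 1.77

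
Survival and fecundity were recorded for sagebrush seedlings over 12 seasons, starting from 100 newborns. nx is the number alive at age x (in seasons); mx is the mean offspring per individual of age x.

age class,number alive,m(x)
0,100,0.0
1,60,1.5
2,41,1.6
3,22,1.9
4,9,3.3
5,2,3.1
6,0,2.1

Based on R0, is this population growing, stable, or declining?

lx = nx/n0 = nx/100: 1, 0.6, 0.41, 0.22, 0.09, 0.02, 0
R0 = Σ lx·mx = 0 + 0.9 + 0.656 + 0.418 + 0.297 + 0.062 + 0 = 2.333
R0 > 1, so the population is growing.

growing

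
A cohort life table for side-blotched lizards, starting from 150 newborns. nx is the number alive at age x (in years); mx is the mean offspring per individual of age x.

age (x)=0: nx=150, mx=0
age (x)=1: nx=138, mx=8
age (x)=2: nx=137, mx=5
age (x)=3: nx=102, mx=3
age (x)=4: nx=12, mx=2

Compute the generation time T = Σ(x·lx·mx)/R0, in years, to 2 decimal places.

1.65

lx = nx/n0 = nx/150: 1, 0.92, 0.91333…, 0.68, 0.08
lx·mx: 0, 7.36, 4.566667…, 2.04, 0.16 → R0 = 14.126667…
x·lx·mx: 0, 7.36, 9.133333…, 6.12, 0.64 → Σ = 23.253333…
T = 23.253333… / 14.126667… = 1.646059… → 1.65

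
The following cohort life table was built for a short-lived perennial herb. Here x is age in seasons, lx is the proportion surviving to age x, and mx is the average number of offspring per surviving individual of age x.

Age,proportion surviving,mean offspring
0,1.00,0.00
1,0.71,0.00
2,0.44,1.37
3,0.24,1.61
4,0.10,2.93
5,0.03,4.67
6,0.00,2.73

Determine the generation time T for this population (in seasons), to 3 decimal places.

lx·mx: 0, 0, 0.6028, 0.3864, 0.293, 0.1401, 0 → R0 = 1.4223
x·lx·mx: 0, 0, 1.2056, 1.1592, 1.172, 0.7005, 0 → Σ = 4.2373
T = 4.2373 / 1.4223 = 2.979189… → 2.979

2.979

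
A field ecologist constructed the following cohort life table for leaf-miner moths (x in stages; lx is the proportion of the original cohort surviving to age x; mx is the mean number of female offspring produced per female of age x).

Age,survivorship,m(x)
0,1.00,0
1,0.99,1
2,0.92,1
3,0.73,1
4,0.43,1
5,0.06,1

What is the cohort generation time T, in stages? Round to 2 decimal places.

2.25

lx·mx: 0, 0.99, 0.92, 0.73, 0.43, 0.06 → R0 = 3.13
x·lx·mx: 0, 0.99, 1.84, 2.19, 1.72, 0.3 → Σ = 7.04
T = 7.04 / 3.13 = 2.249201… → 2.25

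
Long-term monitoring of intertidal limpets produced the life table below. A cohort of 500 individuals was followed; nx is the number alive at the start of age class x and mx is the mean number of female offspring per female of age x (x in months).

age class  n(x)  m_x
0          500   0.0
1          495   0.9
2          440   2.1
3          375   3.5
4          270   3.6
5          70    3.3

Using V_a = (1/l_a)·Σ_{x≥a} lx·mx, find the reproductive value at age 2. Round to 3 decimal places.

7.817

lx = nx/n0 = nx/500: 1, 0.99, 0.88, 0.75, 0.54, 0.14
lx·mx for x ≥ 2: 1.848, 2.625, 1.944, 0.462 → sum = 6.879
V_2 = 6.879 / l_2 = 6.879 / 0.88 = 7.817045… → 7.817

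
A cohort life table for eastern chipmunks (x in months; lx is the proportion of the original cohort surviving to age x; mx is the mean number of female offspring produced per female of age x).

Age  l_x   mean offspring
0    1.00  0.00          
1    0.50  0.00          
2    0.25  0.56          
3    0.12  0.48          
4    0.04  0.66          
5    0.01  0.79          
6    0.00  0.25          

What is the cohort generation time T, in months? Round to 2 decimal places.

2.58

lx·mx: 0, 0, 0.14, 0.0576, 0.0264, 0.0079, 0 → R0 = 0.2319
x·lx·mx: 0, 0, 0.28, 0.1728, 0.1056, 0.0395, 0 → Σ = 0.5979
T = 0.5979 / 0.2319 = 2.578266… → 2.58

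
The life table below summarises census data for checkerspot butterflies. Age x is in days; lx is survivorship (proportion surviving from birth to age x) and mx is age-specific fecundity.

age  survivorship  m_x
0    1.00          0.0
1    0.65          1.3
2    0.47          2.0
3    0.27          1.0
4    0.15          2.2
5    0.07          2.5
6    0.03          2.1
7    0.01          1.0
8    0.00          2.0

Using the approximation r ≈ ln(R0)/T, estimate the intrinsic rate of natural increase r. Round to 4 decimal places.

0.4126

R0 = Σ lx·mx = 0 + 0.845 + 0.94 + 0.27 + 0.33 + 0.175 + 0.063 + 0.01 + 0 = 2.633
Σ x·lx·mx = 6.178; T = 6.178/2.633 = 2.34637…
r ≈ ln(R0)/T = ln(2.633)/2.34637… = 0.412604… → 0.4126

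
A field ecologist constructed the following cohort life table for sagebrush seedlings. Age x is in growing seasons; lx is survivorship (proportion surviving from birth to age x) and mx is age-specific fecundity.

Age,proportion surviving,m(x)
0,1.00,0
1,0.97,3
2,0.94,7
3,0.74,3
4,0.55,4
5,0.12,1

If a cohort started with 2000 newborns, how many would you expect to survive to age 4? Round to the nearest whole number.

1100

Expected survivors = N0 · l_4 = 2000 × 0.55 = 1100 → 1100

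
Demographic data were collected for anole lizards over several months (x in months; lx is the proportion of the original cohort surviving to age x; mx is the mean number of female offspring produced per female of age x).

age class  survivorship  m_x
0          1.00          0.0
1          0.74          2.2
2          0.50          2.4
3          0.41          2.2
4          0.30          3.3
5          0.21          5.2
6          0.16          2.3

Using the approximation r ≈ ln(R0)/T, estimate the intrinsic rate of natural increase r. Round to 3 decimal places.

R0 = Σ lx·mx = 0 + 1.628 + 1.2 + 0.902 + 0.99 + 1.092 + 0.368 = 6.18
Σ x·lx·mx = 18.362; T = 18.362/6.18 = 2.9712…
r ≈ ln(R0)/T = ln(6.18)/2.9712… = 0.61299… → 0.613

0.613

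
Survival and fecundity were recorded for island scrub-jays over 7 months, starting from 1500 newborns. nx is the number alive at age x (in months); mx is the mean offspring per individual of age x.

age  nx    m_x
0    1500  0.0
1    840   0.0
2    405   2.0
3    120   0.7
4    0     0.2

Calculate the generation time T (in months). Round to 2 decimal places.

lx = nx/n0 = nx/1500: 1, 0.56, 0.27, 0.08, 0
lx·mx: 0, 0, 0.54, 0.056, 0 → R0 = 0.596
x·lx·mx: 0, 0, 1.08, 0.168, 0 → Σ = 1.248
T = 1.248 / 0.596 = 2.09396… → 2.09

2.09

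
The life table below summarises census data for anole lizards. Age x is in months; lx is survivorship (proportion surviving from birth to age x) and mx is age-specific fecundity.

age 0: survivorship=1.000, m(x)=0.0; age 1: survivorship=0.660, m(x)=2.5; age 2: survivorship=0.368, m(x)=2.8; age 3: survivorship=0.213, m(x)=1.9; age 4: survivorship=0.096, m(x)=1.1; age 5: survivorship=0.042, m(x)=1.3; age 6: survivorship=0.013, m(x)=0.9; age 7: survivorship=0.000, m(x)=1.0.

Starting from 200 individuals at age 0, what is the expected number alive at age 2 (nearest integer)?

Expected survivors = N0 · l_2 = 200 × 0.368 = 73.6 → 74

74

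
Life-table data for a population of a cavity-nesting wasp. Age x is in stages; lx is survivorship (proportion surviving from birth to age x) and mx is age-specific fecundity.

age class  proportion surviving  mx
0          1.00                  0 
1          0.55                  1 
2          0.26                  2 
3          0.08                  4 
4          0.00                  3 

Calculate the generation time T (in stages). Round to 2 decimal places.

lx·mx: 0, 0.55, 0.52, 0.32, 0 → R0 = 1.39
x·lx·mx: 0, 0.55, 1.04, 0.96, 0 → Σ = 2.55
T = 2.55 / 1.39 = 1.834532… → 1.83

1.83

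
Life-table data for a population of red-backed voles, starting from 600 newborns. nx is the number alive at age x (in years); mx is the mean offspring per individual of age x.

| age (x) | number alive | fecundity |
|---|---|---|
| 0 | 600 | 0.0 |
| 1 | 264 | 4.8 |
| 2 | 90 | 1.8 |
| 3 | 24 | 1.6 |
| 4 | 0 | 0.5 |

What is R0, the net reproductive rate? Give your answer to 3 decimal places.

lx = nx/n0 = nx/600: 1, 0.44, 0.15, 0.04, 0
lx·mx by age: 0, 2.112, 0.27, 0.064, 0
R0 = Σ lx·mx = 2.446 → 2.446

2.446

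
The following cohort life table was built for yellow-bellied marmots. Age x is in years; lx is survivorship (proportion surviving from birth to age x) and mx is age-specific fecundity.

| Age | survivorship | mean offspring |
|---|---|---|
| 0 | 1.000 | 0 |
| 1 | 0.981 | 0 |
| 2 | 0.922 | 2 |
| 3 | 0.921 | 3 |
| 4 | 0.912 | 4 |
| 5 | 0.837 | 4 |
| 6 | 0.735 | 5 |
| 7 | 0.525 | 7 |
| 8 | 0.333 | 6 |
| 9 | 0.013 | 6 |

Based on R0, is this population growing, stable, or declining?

growing

R0 = Σ lx·mx = 0 + 0 + 1.844 + 2.763 + 3.648 + 3.348 + 3.675 + 3.675 + 1.998 + 0.078 = 21.029
R0 > 1, so the population is growing.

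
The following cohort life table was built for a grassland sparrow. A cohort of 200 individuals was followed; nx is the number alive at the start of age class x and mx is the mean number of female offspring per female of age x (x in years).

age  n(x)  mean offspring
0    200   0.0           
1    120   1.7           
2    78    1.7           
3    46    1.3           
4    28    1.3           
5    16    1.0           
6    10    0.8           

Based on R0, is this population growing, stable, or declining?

lx = nx/n0 = nx/200: 1, 0.6, 0.39, 0.23, 0.14, 0.08, 0.05
R0 = Σ lx·mx = 0 + 1.02 + 0.663 + 0.299 + 0.182 + 0.08 + 0.04 = 2.284
R0 > 1, so the population is growing.

growing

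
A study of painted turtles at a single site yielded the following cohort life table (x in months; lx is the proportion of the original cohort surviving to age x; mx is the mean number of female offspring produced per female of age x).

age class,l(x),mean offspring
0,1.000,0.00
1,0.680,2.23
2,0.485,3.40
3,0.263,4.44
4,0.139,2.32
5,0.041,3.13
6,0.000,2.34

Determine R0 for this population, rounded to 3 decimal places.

4.784

lx·mx by age: 0, 1.5164, 1.649, 1.16772, 0.32248, 0.12833, 0
R0 = Σ lx·mx = 4.78393 → 4.784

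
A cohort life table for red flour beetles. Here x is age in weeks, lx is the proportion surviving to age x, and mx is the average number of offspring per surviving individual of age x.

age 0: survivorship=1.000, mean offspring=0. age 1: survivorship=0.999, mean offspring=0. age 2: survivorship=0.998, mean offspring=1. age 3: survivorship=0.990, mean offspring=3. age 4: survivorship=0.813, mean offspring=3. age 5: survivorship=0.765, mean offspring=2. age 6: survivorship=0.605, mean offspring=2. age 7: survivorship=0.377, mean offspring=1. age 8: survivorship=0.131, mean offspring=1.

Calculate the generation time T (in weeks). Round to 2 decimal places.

4.07

lx·mx: 0, 0, 0.998, 2.97, 2.439, 1.53, 1.21, 0.377, 0.131 → R0 = 9.655
x·lx·mx: 0, 0, 1.996, 8.91, 9.756, 7.65, 7.26, 2.639, 1.048 → Σ = 39.259
T = 39.259 / 9.655 = 4.066183… → 4.07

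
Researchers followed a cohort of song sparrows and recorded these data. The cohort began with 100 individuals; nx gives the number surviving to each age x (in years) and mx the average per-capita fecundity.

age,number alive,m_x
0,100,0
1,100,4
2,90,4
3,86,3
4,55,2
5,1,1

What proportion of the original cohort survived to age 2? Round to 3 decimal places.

l_2 = n_2/n_0 = 90/100 = 0.9 → 0.900

0.900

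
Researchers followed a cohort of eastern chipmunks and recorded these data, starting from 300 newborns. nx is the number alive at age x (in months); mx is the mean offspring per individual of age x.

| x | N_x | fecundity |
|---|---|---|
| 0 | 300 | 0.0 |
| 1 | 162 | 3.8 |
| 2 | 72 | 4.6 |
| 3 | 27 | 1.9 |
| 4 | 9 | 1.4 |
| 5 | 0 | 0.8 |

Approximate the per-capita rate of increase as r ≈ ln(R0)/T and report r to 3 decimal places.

lx = nx/n0 = nx/300: 1, 0.54, 0.24, 0.09, 0.03, 0
R0 = Σ lx·mx = 0 + 2.052 + 1.104 + 0.171 + 0.042 + 0 = 3.369
Σ x·lx·mx = 4.941; T = 4.941/3.369 = 1.46661…
r ≈ ln(R0)/T = ln(3.369)/1.46661… = 0.82818… → 0.828

0.828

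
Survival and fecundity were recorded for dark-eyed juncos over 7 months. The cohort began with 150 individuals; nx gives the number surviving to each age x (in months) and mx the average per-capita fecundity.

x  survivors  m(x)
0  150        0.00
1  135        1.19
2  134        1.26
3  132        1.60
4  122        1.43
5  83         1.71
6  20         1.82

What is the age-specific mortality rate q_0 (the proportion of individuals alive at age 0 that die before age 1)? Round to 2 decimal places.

lx = nx/n0 = nx/150: 1, 0.9, 0.89333…, 0.88, 0.81333…, 0.55333…, 0.13333…
q_0 = (l_0 − l_1) / l_0 = (1 − 0.9) / 1
     = 0.1 / 1 = 0.1 → 0.10

0.10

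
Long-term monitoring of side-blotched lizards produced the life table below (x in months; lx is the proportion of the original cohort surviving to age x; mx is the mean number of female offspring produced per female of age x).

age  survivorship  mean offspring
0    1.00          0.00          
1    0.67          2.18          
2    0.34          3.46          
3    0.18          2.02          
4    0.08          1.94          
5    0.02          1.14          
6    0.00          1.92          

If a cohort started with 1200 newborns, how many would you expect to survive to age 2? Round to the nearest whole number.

Expected survivors = N0 · l_2 = 1200 × 0.34 = 408 → 408

408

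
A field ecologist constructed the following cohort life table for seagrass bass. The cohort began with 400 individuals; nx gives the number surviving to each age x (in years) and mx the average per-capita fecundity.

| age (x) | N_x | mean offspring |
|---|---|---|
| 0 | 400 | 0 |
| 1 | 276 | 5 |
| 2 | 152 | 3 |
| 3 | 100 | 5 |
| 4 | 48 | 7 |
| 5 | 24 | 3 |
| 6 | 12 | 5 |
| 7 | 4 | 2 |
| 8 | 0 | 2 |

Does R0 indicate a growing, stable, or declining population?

lx = nx/n0 = nx/400: 1, 0.69, 0.38, 0.25, 0.12, 0.06, 0.03, 0.01, 0
R0 = Σ lx·mx = 0 + 3.45 + 1.14 + 1.25 + 0.84 + 0.18 + 0.15 + 0.02 + 0 = 7.03
R0 > 1, so the population is growing.

growing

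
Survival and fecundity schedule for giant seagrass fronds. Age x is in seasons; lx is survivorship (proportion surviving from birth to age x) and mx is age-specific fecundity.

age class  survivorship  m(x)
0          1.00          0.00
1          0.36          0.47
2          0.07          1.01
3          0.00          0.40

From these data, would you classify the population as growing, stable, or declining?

R0 = Σ lx·mx = 0 + 0.1692 + 0.0707 + 0 = 0.2399
R0 < 1, so the population is declining.

declining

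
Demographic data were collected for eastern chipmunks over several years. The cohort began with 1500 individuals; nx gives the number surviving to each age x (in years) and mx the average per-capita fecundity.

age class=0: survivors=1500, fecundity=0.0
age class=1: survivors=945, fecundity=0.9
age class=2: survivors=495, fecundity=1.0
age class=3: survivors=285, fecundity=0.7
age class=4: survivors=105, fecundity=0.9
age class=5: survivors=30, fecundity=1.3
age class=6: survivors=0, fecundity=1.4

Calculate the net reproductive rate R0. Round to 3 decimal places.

lx = nx/n0 = nx/1500: 1, 0.63, 0.33, 0.19, 0.07, 0.02, 0
lx·mx by age: 0, 0.567, 0.33, 0.133, 0.063, 0.026, 0
R0 = Σ lx·mx = 1.119 → 1.119

1.119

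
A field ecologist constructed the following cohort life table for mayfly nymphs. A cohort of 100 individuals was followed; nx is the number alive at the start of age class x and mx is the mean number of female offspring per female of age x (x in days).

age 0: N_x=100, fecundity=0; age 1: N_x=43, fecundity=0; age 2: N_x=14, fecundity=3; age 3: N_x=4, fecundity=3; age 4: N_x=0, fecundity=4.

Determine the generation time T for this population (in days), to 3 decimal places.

lx = nx/n0 = nx/100: 1, 0.43, 0.14, 0.04, 0
lx·mx: 0, 0, 0.42, 0.12, 0 → R0 = 0.54
x·lx·mx: 0, 0, 0.84, 0.36, 0 → Σ = 1.2
T = 1.2 / 0.54 = 2.222222… → 2.222

2.222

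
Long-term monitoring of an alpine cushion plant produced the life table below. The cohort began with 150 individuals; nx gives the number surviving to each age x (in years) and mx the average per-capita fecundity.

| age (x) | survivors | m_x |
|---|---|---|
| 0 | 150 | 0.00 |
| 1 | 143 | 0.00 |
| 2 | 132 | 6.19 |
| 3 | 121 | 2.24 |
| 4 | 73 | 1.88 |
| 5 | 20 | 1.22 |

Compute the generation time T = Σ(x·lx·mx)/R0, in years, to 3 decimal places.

lx = nx/n0 = nx/150: 1, 0.95333…, 0.88, 0.80667…, 0.48667…, 0.13333…
lx·mx: 0, 0, 5.4472, 1.806933…, 0.914933…, 0.162667… → R0 = 8.331733…
x·lx·mx: 0, 0, 10.8944, 5.4208…, 3.659733…, 0.813333… → Σ = 20.788267…
T = 20.788267… / 8.331733… = 2.495071… → 2.495

2.495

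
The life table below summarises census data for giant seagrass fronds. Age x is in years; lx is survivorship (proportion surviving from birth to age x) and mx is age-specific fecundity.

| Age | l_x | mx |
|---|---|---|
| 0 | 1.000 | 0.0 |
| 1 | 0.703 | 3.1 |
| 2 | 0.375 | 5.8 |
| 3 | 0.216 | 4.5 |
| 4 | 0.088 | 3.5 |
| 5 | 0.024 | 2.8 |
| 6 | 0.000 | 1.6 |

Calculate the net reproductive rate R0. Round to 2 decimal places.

5.70

lx·mx by age: 0, 2.1793, 2.175, 0.972, 0.308, 0.0672, 0
R0 = Σ lx·mx = 5.7015 → 5.70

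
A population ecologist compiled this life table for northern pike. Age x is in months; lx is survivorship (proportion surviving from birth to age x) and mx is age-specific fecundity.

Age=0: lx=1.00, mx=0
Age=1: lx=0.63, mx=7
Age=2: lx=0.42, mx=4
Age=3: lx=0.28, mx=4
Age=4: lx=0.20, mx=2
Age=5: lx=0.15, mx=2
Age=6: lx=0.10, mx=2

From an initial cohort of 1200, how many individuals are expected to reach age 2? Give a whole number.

504

Expected survivors = N0 · l_2 = 1200 × 0.42 = 504 → 504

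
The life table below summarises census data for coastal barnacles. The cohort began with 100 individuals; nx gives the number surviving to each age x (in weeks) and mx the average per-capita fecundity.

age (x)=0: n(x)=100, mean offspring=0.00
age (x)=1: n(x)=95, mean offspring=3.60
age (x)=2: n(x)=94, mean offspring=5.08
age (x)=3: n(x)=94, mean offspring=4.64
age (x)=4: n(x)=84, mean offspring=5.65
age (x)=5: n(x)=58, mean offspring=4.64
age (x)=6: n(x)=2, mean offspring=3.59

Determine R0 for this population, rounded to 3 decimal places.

lx = nx/n0 = nx/100: 1, 0.95, 0.94, 0.94, 0.84, 0.58, 0.02
lx·mx by age: 0, 3.42, 4.7752, 4.3616, 4.746, 2.6912, 0.0718
R0 = Σ lx·mx = 20.0658 → 20.066

20.066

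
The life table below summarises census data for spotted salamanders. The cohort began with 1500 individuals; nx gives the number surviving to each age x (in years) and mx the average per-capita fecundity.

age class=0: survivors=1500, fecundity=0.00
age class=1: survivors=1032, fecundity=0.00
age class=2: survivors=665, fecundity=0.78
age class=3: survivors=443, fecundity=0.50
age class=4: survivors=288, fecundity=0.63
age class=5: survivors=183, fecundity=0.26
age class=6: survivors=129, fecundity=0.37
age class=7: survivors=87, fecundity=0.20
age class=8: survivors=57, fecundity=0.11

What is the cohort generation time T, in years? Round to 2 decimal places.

3.00

lx = nx/n0 = nx/1500: 1, 0.688, 0.44333…, 0.29533…, 0.192, 0.122, 0.086, 0.058, 0.038
lx·mx: 0, 0, 0.3458…, 0.147667…, 0.12096, 0.03172, 0.03182, 0.0116, 0.00418 → R0 = 0.693747…
x·lx·mx: 0, 0, 0.6916…, 0.443…, 0.48384, 0.1586, 0.19092, 0.0812, 0.03344 → Σ = 2.0826…
T = 2.0826… / 0.693747… = 3.00196… → 3.00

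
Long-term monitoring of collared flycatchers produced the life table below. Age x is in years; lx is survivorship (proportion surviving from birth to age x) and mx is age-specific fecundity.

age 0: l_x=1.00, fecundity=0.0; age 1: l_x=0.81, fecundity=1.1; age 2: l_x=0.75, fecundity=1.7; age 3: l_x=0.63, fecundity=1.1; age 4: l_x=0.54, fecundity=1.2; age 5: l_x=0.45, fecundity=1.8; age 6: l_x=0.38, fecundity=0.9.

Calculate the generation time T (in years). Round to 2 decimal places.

3.05

lx·mx: 0, 0.891, 1.275, 0.693, 0.648, 0.81, 0.342 → R0 = 4.659
x·lx·mx: 0, 0.891, 2.55, 2.079, 2.592, 4.05, 2.052 → Σ = 14.214
T = 14.214 / 4.659 = 3.050869… → 3.05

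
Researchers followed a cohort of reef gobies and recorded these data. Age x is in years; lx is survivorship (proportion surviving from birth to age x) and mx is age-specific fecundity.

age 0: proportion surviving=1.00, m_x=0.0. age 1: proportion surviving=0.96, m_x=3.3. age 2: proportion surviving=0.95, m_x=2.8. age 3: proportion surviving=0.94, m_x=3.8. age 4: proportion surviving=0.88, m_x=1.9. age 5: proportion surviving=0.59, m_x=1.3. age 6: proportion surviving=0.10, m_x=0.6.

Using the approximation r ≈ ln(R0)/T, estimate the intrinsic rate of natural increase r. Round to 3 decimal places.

R0 = Σ lx·mx = 0 + 3.168 + 2.66 + 3.572 + 1.672 + 0.767 + 0.06 = 11.899
Σ x·lx·mx = 30.087; T = 30.087/11.899 = 2.52853…
r ≈ ln(R0)/T = ln(11.899)/2.52853… = 0.9794… → 0.979

0.979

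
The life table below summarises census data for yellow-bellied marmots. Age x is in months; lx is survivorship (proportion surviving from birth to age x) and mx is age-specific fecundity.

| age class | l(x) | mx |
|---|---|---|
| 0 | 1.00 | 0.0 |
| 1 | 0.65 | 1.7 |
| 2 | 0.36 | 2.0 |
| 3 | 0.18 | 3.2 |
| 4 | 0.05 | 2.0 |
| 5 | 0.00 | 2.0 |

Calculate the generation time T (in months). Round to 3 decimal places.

lx·mx: 0, 1.105, 0.72, 0.576, 0.1, 0 → R0 = 2.501
x·lx·mx: 0, 1.105, 1.44, 1.728, 0.4, 0 → Σ = 4.673
T = 4.673 / 2.501 = 1.868453… → 1.868

1.868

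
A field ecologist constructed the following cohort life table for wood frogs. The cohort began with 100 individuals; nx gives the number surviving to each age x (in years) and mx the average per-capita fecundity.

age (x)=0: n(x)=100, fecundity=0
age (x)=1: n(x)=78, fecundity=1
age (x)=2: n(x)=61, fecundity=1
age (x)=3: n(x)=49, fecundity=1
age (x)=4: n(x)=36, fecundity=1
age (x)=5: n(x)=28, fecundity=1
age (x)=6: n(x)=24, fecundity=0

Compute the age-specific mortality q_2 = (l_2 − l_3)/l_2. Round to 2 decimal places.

lx = nx/n0 = nx/100: 1, 0.78, 0.61, 0.49, 0.36, 0.28, 0.24
q_2 = (l_2 − l_3) / l_2 = (0.61 − 0.49) / 0.61
     = 0.12 / 0.61 = 0.196721… → 0.20

0.20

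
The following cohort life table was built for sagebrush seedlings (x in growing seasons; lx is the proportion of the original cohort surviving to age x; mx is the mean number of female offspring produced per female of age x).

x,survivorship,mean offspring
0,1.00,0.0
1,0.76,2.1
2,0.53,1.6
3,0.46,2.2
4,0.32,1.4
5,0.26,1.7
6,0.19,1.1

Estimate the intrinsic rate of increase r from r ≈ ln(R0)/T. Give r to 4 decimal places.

R0 = Σ lx·mx = 0 + 1.596 + 0.848 + 1.012 + 0.448 + 0.442 + 0.209 = 4.555
Σ x·lx·mx = 11.584; T = 11.584/4.555 = 2.54314…
r ≈ ln(R0)/T = ln(4.555)/2.54314… = 0.596202… → 0.5962

0.5962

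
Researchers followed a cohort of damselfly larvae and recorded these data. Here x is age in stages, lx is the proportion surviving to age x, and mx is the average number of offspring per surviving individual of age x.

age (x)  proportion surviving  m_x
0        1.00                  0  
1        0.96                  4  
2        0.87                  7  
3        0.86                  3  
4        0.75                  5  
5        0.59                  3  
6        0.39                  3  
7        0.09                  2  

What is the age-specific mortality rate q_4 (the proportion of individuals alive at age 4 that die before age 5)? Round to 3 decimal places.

0.213

q_4 = (l_4 − l_5) / l_4 = (0.75 − 0.59) / 0.75
     = 0.16 / 0.75 = 0.213333… → 0.213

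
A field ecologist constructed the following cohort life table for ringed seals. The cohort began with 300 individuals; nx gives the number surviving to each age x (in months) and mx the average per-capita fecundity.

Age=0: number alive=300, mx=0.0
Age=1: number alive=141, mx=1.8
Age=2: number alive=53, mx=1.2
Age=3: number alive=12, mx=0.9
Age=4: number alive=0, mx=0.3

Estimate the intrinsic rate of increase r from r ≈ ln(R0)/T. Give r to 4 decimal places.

0.0713

lx = nx/n0 = nx/300: 1, 0.47, 0.17667…, 0.04, 0
R0 = Σ lx·mx = 0 + 0.846 + 0.212… + 0.036 + 0 = 1.094…
Σ x·lx·mx = 1.378…; T = 1.378…/1.094… = 1.2596…
r ≈ ln(R0)/T = ln(1.094…)/1.2596… = 0.071325… → 0.0713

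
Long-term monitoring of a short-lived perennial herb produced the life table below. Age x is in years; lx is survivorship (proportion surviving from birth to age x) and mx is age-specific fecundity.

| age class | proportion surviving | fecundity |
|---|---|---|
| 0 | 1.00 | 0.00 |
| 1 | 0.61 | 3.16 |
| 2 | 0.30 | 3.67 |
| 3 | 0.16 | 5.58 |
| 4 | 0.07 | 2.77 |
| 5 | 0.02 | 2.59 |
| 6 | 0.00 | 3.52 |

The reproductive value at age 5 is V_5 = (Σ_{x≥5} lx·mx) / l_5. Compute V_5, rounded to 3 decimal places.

2.590

lx·mx for x ≥ 5: 0.0518, 0 → sum = 0.0518
V_5 = 0.0518 / l_5 = 0.0518 / 0.02 = 2.59 → 2.590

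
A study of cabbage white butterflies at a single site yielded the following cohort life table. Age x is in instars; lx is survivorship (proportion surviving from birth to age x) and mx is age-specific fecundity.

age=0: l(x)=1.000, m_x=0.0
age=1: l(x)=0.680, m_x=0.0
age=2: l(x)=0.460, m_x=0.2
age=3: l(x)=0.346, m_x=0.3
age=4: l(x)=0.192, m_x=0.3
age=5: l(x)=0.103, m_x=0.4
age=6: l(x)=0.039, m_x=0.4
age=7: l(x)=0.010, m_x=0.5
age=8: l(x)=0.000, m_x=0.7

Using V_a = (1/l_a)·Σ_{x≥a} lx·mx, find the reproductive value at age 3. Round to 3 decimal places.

lx·mx for x ≥ 3: 0.1038, 0.0576, 0.0412, 0.0156, 0.005, 0 → sum = 0.2232
V_3 = 0.2232 / l_3 = 0.2232 / 0.346 = 0.645087… → 0.645

0.645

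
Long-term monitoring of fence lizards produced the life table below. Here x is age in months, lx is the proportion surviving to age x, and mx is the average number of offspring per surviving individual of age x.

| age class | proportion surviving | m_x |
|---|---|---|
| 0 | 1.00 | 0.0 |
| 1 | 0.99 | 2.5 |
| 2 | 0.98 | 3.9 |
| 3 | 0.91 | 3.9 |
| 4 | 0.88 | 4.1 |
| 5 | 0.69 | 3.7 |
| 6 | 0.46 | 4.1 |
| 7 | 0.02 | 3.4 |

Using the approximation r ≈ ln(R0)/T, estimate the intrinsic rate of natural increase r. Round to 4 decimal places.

0.8681

R0 = Σ lx·mx = 0 + 2.475 + 3.822 + 3.549 + 3.608 + 2.553 + 1.886 + 0.068 = 17.961
Σ x·lx·mx = 59.755; T = 59.755/17.961 = 3.32693…
r ≈ ln(R0)/T = ln(17.961)/3.32693… = 0.868128… → 0.8681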